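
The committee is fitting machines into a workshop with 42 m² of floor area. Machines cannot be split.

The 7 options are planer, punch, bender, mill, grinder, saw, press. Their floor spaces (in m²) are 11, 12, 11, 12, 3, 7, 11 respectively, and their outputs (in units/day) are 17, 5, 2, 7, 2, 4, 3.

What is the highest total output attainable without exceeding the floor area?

Allowing fractional choices, the relaxed optimum would be about 33.8, but machines are indivisible.
planer + punch + mill + grinder: floor space 11 + 12 + 12 + 3 = 38 ≤ 42, output 17 + 5 + 7 + 2 = 31.
planer + punch + mill + saw: floor space 11 + 12 + 12 + 7 = 42 ≤ 42, output 17 + 5 + 7 + 4 = 33.
Best is planer, punch, mill, and saw with total output 33.

33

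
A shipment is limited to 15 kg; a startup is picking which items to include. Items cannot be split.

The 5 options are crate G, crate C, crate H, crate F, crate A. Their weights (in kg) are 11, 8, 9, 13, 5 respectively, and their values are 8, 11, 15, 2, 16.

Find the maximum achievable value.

31

Allowing fractional choices, the relaxed optimum would be about 32.4, but items are indivisible.
crate H + crate A: weight 9 + 5 = 14 ≤ 15, value 15 + 16 = 31.
crate C + crate A: weight 8 + 5 = 13 ≤ 15, value 11 + 16 = 27.
Best is crate H and crate A with total value 31.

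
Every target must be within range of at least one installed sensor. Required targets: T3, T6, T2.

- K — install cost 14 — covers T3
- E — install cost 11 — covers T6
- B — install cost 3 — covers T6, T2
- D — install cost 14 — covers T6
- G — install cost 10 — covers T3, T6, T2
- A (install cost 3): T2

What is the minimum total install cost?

G alone covers T3, T6, T2 — every target.
Total install cost: 10.

10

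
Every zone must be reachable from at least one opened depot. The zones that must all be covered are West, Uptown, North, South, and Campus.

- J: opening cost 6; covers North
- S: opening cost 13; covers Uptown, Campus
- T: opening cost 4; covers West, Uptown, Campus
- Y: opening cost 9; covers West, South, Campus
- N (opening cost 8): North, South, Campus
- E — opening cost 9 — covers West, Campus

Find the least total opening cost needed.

12

Choose T and N: together they cover West, Uptown, North, South, Campus — every zone.
Total opening cost: 4 + 8 = 12.
No cover costs less than 12.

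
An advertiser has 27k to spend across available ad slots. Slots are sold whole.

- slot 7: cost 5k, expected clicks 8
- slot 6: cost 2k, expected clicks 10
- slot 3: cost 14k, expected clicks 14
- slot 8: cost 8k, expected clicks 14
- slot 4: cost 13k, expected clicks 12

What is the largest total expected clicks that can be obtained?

slot 6 + slot 8 + slot 4: cost 2 + 8 + 13 = 23 ≤ 27, expected clicks 10 + 14 + 12 = 36.
slot 6 + slot 3 + slot 8: cost 2 + 14 + 8 = 24 ≤ 27, expected clicks 10 + 14 + 14 = 38.
Best is slot 6, slot 3, and slot 8 with total expected clicks 38.

38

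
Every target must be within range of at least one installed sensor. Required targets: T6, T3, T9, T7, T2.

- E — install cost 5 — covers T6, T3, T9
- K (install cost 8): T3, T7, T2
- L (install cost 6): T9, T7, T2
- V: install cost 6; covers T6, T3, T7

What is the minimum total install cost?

This is a weighted set-cover instance.
Choose E and L: together they cover T6, T3, T9, T7, T2 — every target.
Total install cost: 5 + 6 = 11.
No cover costs less than 11.

11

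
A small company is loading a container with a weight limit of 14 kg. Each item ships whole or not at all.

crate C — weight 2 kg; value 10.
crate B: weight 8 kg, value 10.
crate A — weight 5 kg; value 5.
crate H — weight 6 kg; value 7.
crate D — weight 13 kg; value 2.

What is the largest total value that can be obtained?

22

Allowing fractional choices, the relaxed optimum would be about 24.7, but items are indivisible.
crate C + crate H: weight 2 + 6 = 8 ≤ 14, value 10 + 7 = 17.
crate C + crate A + crate H: weight 2 + 5 + 6 = 13 ≤ 14, value 10 + 5 + 7 = 22.
crate C + crate B: weight 2 + 8 = 10 ≤ 14, value 10 + 10 = 20.
Best is crate C, crate A, and crate H with total value 22.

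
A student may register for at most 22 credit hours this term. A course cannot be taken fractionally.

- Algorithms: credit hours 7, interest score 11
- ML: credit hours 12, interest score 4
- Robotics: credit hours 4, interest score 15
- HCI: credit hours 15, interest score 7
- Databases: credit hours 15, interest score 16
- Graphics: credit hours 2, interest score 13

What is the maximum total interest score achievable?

Allowing fractional choices, the relaxed optimum would be about 48.6, but courses are indivisible.
Algorithms + Robotics + Graphics: credit hours 7 + 4 + 2 = 13 ≤ 22, interest score 11 + 15 + 13 = 39.
Robotics + HCI + Graphics: credit hours 4 + 15 + 2 = 21 ≤ 22, interest score 15 + 7 + 13 = 35.
Robotics + Databases + Graphics: credit hours 4 + 15 + 2 = 21 ≤ 22, interest score 15 + 16 + 13 = 44.
Best is Robotics, Databases, and Graphics with total interest score 44.

44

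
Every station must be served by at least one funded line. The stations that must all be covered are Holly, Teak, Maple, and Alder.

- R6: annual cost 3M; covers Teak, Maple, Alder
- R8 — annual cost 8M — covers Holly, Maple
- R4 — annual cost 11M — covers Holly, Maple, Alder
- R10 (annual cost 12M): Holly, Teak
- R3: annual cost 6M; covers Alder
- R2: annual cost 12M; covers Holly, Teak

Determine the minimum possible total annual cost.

This is an integer covering problem.
Choose R6 and R8: together they cover Holly, Teak, Maple, Alder — every station.
Total annual cost: 3 + 8 = 11.
No cover costs less than 11.

11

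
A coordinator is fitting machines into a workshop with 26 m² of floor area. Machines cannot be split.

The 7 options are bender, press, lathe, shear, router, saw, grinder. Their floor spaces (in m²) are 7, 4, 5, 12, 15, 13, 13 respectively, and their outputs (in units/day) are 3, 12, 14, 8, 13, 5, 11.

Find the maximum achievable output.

press + lathe + router: floor space 4 + 5 + 15 = 24 ≤ 26, output 12 + 14 + 13 = 39.
press + lathe + shear: floor space 4 + 5 + 12 = 21 ≤ 26, output 12 + 14 + 8 = 34.
press + lathe + grinder: floor space 4 + 5 + 13 = 22 ≤ 26, output 12 + 14 + 11 = 37.
Best is press, lathe, and router with total output 39.

39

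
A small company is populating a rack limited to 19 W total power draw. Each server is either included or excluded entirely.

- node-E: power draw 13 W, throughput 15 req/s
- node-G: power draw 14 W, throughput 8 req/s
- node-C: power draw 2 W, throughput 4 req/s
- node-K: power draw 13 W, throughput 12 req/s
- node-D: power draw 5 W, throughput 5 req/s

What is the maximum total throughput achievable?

Take node-E and node-D: power draw 13 + 5 = 18 ≤ 19, throughput 15 + 5 = 20.
No other feasible combination does better.

20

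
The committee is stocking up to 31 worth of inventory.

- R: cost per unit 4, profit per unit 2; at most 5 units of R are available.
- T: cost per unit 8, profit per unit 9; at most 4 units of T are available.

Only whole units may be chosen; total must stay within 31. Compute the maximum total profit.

This is a bounded integer knapsack.
Take 1×R and 3×T: cost 28 ≤ 31, profit 1·2 + 3·9 = 29.
No other integer combination yields more.

29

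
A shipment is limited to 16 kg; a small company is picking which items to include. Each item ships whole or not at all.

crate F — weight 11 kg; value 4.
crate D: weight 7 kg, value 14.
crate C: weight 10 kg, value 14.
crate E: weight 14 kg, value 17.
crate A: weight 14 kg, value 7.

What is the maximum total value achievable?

Allowing fractional choices, the relaxed optimum would be about 26.6, but items are indivisible.
crate E: weight 14 ≤ 16, value 17.
crate D: weight 7 ≤ 16, value 14.
Best is crate E with total value 17.

17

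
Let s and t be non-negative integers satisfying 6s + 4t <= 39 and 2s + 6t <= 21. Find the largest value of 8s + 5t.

48

The continuous relaxation peaks at (6.5, 0) with value 52.00; rounding to a feasible lattice point costs some objective.
(s,t)=(6,0): 6·6+4·0=36≤39, 2·6+6·0=12≤21, objective 48.
(s,t)=(5,1): 6·5+4·1=34≤39, 2·5+6·1=16≤21, objective 45.
Maximum is 48 at (s,t)=(6,0).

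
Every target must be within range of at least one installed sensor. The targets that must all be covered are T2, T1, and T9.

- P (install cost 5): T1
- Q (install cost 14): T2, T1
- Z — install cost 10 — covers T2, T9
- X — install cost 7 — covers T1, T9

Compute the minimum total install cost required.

15

This is a weighted set-cover instance.
Choose P and Z: together they cover T2, T1, T9 — every target.
Total install cost: 5 + 10 = 15.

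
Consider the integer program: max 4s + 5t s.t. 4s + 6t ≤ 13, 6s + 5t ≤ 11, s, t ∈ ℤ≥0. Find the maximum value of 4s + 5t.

(s,t)=(0,2) is feasible, giving 10.
(s,t)=(1,1) is feasible, giving 9.
(s,t)=(0,1) is feasible, giving 5.
The best lattice point is (0,2), giving 10.

10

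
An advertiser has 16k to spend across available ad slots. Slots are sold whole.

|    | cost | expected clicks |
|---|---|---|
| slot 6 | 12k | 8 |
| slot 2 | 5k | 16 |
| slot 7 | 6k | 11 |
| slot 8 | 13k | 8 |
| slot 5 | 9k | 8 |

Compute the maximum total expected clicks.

27

Treat it as a binary knapsack problem.
Take slot 2 and slot 7: cost 5 + 6 = 11 ≤ 16, expected clicks 16 + 11 = 27.
No other feasible combination does better.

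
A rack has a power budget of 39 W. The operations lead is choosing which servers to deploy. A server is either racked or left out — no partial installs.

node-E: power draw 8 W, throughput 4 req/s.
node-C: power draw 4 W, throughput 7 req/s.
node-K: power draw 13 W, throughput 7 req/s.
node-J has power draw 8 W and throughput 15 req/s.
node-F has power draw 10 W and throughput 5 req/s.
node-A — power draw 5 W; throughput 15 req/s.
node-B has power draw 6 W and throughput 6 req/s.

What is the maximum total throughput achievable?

Treat it as a binary knapsack problem.
Allowing fractional choices, the relaxed optimum would be about 51.5, but servers are indivisible.
node-E + node-C + node-K + node-J + node-A: power draw 8 + 4 + 13 + 8 + 5 = 38 ≤ 39, throughput 4 + 7 + 7 + 15 + 15 = 48.
node-C + node-J + node-F + node-A + node-B: power draw 4 + 8 + 10 + 5 + 6 = 33 ≤ 39, throughput 7 + 15 + 5 + 15 + 6 = 48.
node-C + node-K + node-J + node-A + node-B: power draw 4 + 13 + 8 + 5 + 6 = 36 ≤ 39, throughput 7 + 7 + 15 + 15 + 6 = 50.
Best is node-C, node-K, node-J, node-A, and node-B with total throughput 50.

50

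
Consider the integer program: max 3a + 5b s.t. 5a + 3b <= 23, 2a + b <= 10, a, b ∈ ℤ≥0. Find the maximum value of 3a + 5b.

The continuous relaxation peaks at (0, 7.67) with value 38.33; rounding to a feasible lattice point costs some objective.
(a,b)=(0,7): 5·0+3·7=21≤23, 2·0+1·7=7≤10, objective 35.
(a,b)=(1,6): 5·1+3·6=23≤23, 2·1+1·6=8≤10, objective 33.
(a,b)=(0,6): 5·0+3·6=18≤23, 2·0+1·6=6≤10, objective 30.
No feasible integer point exceeds 35.

35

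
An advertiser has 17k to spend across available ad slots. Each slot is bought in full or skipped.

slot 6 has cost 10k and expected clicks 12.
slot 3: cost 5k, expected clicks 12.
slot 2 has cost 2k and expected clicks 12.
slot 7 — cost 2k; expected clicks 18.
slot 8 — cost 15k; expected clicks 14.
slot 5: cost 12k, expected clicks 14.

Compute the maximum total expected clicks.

This is a 0-1 knapsack instance.
Allowing fractional choices, the relaxed optimum would be about 51.6, but ad slots are indivisible.
slot 6 + slot 2 + slot 7: cost 10 + 2 + 2 = 14 ≤ 17, expected clicks 12 + 12 + 18 = 42.
slot 2 + slot 7 + slot 5: cost 2 + 2 + 12 = 16 ≤ 17, expected clicks 12 + 18 + 14 = 44.
slot 3 + slot 2 + slot 7: cost 5 + 2 + 2 = 9 ≤ 17, expected clicks 12 + 12 + 18 = 42.
Best is slot 2, slot 7, and slot 5 with total expected clicks 44.

44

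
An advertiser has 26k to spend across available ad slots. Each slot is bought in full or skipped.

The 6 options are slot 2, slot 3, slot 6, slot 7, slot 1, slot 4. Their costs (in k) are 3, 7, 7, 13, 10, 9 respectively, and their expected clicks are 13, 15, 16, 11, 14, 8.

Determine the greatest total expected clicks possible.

Take slot 2, slot 3, slot 6, and slot 4: cost 3 + 7 + 7 + 9 = 26 ≤ 26, expected clicks 13 + 15 + 16 + 8 = 52.
No other feasible combination does better.

52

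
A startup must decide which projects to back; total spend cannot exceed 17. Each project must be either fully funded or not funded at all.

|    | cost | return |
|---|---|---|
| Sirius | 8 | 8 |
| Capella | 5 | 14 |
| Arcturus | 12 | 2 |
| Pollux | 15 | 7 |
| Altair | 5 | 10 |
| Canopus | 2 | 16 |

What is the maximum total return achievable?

40

Treat it as a binary knapsack problem.
Allowing fractional choices, the relaxed optimum would be about 45.0, but projects are indivisible.
Capella + Altair + Canopus: cost 5 + 5 + 2 = 12 ≤ 17, return 14 + 10 + 16 = 40.
Sirius + Capella + Canopus: cost 8 + 5 + 2 = 15 ≤ 17, return 8 + 14 + 16 = 38.
Sirius + Altair + Canopus: cost 8 + 5 + 2 = 15 ≤ 17, return 8 + 10 + 16 = 34.
Best is Capella, Altair, and Canopus with total return 40.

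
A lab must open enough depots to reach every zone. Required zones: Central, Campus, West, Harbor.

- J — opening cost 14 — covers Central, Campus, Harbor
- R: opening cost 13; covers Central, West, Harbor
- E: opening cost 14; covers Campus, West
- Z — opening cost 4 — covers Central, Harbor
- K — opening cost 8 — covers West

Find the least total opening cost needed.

18

Choose E and Z: together they cover Central, Campus, West, Harbor — every zone.
Total opening cost: 14 + 4 = 18.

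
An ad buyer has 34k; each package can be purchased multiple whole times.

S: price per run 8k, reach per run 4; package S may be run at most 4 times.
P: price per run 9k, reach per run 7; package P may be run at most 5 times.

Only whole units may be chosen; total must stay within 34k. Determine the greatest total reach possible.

22

This is a bounded integer knapsack.
2×S and 2×P: price 34 ≤ 34, reach 2·4 + 2·7 = 22.
3×P: price 27 ≤ 34, reach 3·7 = 21.
Best is 22.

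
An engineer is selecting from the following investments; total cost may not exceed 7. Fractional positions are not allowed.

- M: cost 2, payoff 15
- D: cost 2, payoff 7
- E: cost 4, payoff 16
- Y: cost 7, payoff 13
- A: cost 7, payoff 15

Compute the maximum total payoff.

31

Allowing fractional choices, the relaxed optimum would be about 34.5, but investments are indivisible.
M + E: cost 2 + 4 = 6 ≤ 7, payoff 15 + 16 = 31.
M + D: cost 2 + 2 = 4 ≤ 7, payoff 15 + 7 = 22.
D + E: cost 2 + 4 = 6 ≤ 7, payoff 7 + 16 = 23.
Best is M and E with total payoff 31.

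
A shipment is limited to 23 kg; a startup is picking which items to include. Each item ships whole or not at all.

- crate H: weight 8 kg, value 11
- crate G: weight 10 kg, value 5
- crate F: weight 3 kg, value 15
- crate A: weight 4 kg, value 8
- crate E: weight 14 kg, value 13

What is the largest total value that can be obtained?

36

Take crate F, crate A, and crate E: weight 3 + 4 + 14 = 21 ≤ 23, value 15 + 8 + 13 = 36.
No other feasible combination does better.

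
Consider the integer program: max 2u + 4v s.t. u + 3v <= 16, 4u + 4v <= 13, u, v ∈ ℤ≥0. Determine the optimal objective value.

12

The continuous relaxation peaks at (0, 3.25) with value 13.00; rounding to a feasible lattice point costs some objective.
(u,v)=(0,3): 1·0+3·3=9≤16, 4·0+4·3=12≤13, objective 12.
(u,v)=(1,2): 1·1+3·2=7≤16, 4·1+4·2=12≤13, objective 10.
(u,v)=(0,2): 1·0+3·2=6≤16, 4·0+4·2=8≤13, objective 8.
The best lattice point is (0,3), giving 12.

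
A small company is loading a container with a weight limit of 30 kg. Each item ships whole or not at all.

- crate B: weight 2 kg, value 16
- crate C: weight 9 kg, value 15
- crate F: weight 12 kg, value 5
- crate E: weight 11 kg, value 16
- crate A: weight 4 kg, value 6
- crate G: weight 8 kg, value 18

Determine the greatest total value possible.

65

Allowing fractional choices, the relaxed optimum would be about 65.2, but items are indivisible.
crate B + crate C + crate A + crate G: weight 2 + 9 + 4 + 8 = 23 ≤ 30, value 16 + 15 + 6 + 18 = 55.
crate B + crate C + crate E + crate G: weight 2 + 9 + 11 + 8 = 30 ≤ 30, value 16 + 15 + 16 + 18 = 65.
crate B + crate E + crate A + crate G: weight 2 + 11 + 4 + 8 = 25 ≤ 30, value 16 + 16 + 6 + 18 = 56.
Best is crate B, crate C, crate E, and crate G with total value 65.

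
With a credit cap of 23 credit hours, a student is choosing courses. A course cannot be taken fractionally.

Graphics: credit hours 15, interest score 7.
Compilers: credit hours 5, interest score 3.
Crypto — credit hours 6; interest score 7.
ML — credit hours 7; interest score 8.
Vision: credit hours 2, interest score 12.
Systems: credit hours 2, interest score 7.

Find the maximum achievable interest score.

Allowing fractional choices, the relaxed optimum would be about 37.5, but courses are indivisible.
Compilers + Crypto + ML + Vision + Systems: credit hours 5 + 6 + 7 + 2 + 2 = 22 ≤ 23, interest score 3 + 7 + 8 + 12 + 7 = 37.
Crypto + ML + Vision + Systems: credit hours 6 + 7 + 2 + 2 = 17 ≤ 23, interest score 7 + 8 + 12 + 7 = 34.
Best is Compilers, Crypto, ML, Vision, and Systems with total interest score 37.

37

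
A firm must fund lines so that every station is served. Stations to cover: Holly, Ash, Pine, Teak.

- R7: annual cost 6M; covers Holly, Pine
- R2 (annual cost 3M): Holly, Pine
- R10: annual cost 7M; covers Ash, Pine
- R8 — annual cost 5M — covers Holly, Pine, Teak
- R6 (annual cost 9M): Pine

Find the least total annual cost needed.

Choose R10 and R8: together they cover Holly, Ash, Pine, Teak — every station.
Total annual cost: 7 + 5 = 12.

12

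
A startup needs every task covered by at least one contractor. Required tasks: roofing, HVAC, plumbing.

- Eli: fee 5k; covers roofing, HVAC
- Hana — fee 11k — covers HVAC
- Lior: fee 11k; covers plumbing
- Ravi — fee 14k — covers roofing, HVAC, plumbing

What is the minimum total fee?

14

The greedy cost-per-new-task heuristic would pick Eli and Lior for 16, but a cheaper cover exists.
Ravi alone covers roofing, HVAC, plumbing — every task.
Total fee: 14.
No cover costs less than 14.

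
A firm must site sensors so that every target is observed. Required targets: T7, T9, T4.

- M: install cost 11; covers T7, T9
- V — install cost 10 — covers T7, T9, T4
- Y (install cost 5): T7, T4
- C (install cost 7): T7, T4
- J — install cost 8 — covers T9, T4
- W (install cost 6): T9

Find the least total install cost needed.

10

The greedy cost-per-new-target heuristic would pick Y and W for 11, but a cheaper cover exists.
V alone covers T7, T9, T4 — every target.
Total install cost: 10.
No cover costs less than 10.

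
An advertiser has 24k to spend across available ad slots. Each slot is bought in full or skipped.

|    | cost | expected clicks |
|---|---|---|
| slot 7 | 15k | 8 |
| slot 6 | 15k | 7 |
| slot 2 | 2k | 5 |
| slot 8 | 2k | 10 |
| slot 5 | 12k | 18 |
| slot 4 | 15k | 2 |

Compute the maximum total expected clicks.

33

Allowing fractional choices, the relaxed optimum would be about 37.3, but ad slots are indivisible.
slot 8 + slot 5: cost 2 + 12 = 14 ≤ 24, expected clicks 10 + 18 = 28.
slot 2 + slot 8 + slot 5: cost 2 + 2 + 12 = 16 ≤ 24, expected clicks 5 + 10 + 18 = 33.
slot 2 + slot 5: cost 2 + 12 = 14 ≤ 24, expected clicks 5 + 18 = 23.
Best is slot 2, slot 8, and slot 5 with total expected clicks 33.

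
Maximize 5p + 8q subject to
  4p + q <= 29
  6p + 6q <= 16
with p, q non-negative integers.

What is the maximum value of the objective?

Relaxing integrality, the LP optimum is 21.33 at (p,q) = (0, 2.67), which is not an integer point.
(p,q)=(0,2): 4·0+1·2=2≤29, 6·0+6·2=12≤16, objective 16.
(p,q)=(1,1): 4·1+1·1=5≤29, 6·1+6·1=12≤16, objective 13.
No feasible integer point exceeds 16.

16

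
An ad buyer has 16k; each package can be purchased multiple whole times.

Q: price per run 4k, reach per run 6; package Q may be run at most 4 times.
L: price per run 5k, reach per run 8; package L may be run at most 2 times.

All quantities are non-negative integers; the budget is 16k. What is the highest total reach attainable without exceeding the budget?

24

Take 4×Q: price 16 ≤ 16, reach 4·6 = 24.
No other integer combination yields more.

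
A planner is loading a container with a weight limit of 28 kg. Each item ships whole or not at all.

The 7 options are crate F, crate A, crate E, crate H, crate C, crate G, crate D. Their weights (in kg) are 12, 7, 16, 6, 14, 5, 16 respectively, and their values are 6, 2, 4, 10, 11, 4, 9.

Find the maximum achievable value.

Allowing fractional choices, the relaxed optimum would be about 26.7, but items are indivisible.
crate A + crate H + crate C: weight 7 + 6 + 14 = 27 ≤ 28, value 2 + 10 + 11 = 23.
crate H + crate C + crate G: weight 6 + 14 + 5 = 25 ≤ 28, value 10 + 11 + 4 = 25.
Best is crate H, crate C, and crate G with total value 25.

25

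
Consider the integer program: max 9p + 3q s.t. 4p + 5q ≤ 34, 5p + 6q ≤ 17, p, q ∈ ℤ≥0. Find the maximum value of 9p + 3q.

(p,q)=(3,0) is feasible, giving 27.
(p,q)=(2,1) is feasible, giving 21.
The best lattice point is (3,0), giving 27.

27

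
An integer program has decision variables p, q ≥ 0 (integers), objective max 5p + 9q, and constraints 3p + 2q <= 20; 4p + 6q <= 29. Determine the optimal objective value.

The continuous relaxation peaks at (0, 4.83) with value 43.50; rounding to a feasible lattice point costs some objective.
(p,q)=(1,4): 3·1+2·4=11≤20, 4·1+6·4=28≤29, objective 41.
(p,q)=(2,3): 3·2+2·3=12≤20, 4·2+6·3=26≤29, objective 37.
(p,q)=(0,4): 3·0+2·4=8≤20, 4·0+6·4=24≤29, objective 36.
Maximum is 41 at (p,q)=(1,4).

41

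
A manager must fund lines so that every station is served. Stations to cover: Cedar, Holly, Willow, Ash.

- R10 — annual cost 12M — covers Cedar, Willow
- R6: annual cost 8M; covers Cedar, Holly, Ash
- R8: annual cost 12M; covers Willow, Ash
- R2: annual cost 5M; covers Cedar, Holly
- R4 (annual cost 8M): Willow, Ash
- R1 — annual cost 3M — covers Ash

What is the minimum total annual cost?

13

Choose R2 and R4: together they cover Cedar, Holly, Willow, Ash — every station.
Total annual cost: 5 + 8 = 13.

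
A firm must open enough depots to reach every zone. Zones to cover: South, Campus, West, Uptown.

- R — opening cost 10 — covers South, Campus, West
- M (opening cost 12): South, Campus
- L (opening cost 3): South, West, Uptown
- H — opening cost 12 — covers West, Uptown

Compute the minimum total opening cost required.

13

Choose R and L: together they cover South, Campus, West, Uptown — every zone.
Total opening cost: 10 + 3 = 13.
No cover costs less than 13.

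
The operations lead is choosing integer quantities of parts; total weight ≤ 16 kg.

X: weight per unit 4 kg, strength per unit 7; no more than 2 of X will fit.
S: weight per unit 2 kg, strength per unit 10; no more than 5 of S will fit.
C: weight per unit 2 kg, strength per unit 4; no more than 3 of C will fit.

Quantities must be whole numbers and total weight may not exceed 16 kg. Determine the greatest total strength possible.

This is a bounded integer knapsack.
S has the best ratio (10/2); taking only S gives at most 5×10 = 50 (stopped by the supply cap of 5).
Mixing does better — 5×S and 3×C: weight 16 ≤ 16, strength 5·10 + 3·4 = 62.

62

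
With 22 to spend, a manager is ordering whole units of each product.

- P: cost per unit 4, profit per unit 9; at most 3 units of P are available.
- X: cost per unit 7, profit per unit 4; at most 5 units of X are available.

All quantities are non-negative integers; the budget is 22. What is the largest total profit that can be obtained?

Take 3×P and 1×X: cost 19 ≤ 22, profit 3·9 + 1·4 = 31.
P has the best ratio (9/4) and is taken to its limit of 3; remaining capacity is filled optimally with the others.

31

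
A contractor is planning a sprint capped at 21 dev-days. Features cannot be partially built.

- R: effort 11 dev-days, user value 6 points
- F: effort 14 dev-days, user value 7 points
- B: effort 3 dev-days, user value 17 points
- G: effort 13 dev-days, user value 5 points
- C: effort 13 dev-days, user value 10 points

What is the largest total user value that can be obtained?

27

Take B and C: effort 3 + 13 = 16 ≤ 21, user value 17 + 10 = 27.
No other feasible combination does better.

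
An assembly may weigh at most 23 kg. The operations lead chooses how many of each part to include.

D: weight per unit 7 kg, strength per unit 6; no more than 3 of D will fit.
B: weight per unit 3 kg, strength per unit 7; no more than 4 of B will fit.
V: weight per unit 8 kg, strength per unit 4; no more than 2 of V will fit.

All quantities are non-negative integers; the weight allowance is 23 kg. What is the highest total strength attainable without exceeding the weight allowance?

34

2×D and 3×B: weight 23 ≤ 23, strength 2·6 + 3·7 = 33.
1×D and 4×B: weight 19 ≤ 23, strength 1·6 + 4·7 = 34.
Best is 34.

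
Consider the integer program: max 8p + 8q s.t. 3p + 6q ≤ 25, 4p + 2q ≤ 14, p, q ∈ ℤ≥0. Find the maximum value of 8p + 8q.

40

(p,q)=(2,3): 3·2+6·3=24≤25, 4·2+2·3=14≤14, objective 40.
(p,q)=(0,4): 3·0+6·4=24≤25, 4·0+2·4=8≤14, objective 32.
No feasible integer point exceeds 40.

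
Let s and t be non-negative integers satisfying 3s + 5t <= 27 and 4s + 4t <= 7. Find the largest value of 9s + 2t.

Relaxing integrality, the LP optimum is 15.75 at (s,t) = (1.75, 0), which is not an integer point.
(s,t)=(1,0) is feasible, giving 9.
(s,t)=(0,1) is feasible, giving 2.
(s,t)=(0,0) is feasible, giving 0.
No feasible integer point exceeds 9.

9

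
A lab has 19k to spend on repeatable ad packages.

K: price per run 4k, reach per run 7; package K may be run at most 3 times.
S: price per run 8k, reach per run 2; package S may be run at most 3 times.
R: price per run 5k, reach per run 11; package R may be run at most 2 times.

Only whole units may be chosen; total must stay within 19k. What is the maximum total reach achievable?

This is a bounded integer knapsack.
R has the best ratio (11/5); taking only R gives at most 2×11 = 22 (stopped by the supply cap of 2).
Mixing does better — 2×K and 2×R: price 18 ≤ 19, reach 2·7 + 2·11 = 36.

36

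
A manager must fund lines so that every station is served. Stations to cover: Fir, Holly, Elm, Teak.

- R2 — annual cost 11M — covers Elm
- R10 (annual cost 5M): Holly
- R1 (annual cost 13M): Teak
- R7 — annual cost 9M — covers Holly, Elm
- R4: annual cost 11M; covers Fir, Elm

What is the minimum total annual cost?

The greedy cost-per-new-station heuristic would pick R7, R4, and R1 for 33, but a cheaper cover exists.
Choose R10, R1, and R4: together they cover Fir, Holly, Elm, Teak — every station.
Total annual cost: 5 + 13 + 11 = 29.
No cover costs less than 29.

29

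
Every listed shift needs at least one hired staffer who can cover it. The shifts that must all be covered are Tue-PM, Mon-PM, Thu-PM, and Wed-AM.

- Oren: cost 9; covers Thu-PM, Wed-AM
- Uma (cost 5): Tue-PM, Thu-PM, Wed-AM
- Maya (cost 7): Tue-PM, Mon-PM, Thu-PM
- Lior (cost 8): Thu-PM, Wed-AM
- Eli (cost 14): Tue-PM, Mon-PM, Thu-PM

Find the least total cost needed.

Choose Uma and Maya: together they cover Tue-PM, Mon-PM, Thu-PM, Wed-AM — every shift.
Total cost: 5 + 7 = 12.
No cover costs less than 12.

12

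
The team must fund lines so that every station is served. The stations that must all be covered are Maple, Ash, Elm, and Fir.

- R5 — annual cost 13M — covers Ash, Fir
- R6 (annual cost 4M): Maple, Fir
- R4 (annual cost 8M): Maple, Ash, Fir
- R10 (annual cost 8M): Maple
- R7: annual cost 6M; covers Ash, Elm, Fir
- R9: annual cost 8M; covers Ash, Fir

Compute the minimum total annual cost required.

10

Choose R6 and R7: together they cover Maple, Ash, Elm, Fir — every station.
Total annual cost: 4 + 6 = 10.
No cover costs less than 10.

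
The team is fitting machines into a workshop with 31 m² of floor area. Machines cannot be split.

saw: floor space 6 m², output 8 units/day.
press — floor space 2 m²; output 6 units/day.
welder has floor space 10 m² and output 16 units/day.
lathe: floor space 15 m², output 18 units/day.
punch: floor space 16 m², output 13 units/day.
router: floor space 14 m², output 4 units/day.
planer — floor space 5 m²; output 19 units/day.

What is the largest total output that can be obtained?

53

saw + press + lathe + planer: floor space 6 + 2 + 15 + 5 = 28 ≤ 31, output 8 + 6 + 18 + 19 = 51.
welder + lathe + planer: floor space 10 + 15 + 5 = 30 ≤ 31, output 16 + 18 + 19 = 53.
saw + press + welder + planer: floor space 6 + 2 + 10 + 5 = 23 ≤ 31, output 8 + 6 + 16 + 19 = 49.
Best is welder, lathe, and planer with total output 53.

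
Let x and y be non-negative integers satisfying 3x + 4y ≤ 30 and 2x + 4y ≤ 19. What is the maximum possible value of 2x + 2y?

(x,y)=(9,0): 3·9+4·0=27≤30, 2·9+4·0=18≤19, objective 18.
(x,y)=(8,0): 3·8+4·0=24≤30, 2·8+4·0=16≤19, objective 16.
Maximum is 18 at (x,y)=(9,0).

18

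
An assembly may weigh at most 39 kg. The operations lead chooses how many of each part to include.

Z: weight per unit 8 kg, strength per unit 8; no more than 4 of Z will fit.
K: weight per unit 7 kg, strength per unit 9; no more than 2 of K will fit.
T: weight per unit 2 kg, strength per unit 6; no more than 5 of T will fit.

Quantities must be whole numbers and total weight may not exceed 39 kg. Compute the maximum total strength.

T has the best ratio (6/2); taking only T gives at most 5×6 = 30 (stopped by the supply cap of 5).
Mixing does better — 2×Z, 2×K, and 4×T: weight 38 ≤ 39, strength 2·8 + 2·9 + 4·6 = 58.

58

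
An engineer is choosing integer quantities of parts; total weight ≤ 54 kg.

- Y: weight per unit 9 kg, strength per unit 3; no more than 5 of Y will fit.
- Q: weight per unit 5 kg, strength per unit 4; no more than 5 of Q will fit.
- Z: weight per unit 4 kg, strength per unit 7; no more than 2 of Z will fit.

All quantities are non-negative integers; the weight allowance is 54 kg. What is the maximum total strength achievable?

This is a bounded integer knapsack.
1×Y, 5×Q, and 2×Z: weight 42 ≤ 54, strength 1·3 + 5·4 + 2·7 = 37.
2×Y, 5×Q, and 2×Z: weight 51 ≤ 54, strength 2·3 + 5·4 + 2·7 = 40.
Best is 40.

40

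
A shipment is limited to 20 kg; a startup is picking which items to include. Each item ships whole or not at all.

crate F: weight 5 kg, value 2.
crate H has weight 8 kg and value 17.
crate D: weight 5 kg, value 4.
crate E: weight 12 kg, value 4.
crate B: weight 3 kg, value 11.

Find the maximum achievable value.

Allowing fractional choices, the relaxed optimum would be about 33.6, but items are indivisible.
crate H + crate D + crate B: weight 8 + 5 + 3 = 16 ≤ 20, value 17 + 4 + 11 = 32.
crate F + crate H + crate B: weight 5 + 8 + 3 = 16 ≤ 20, value 2 + 17 + 11 = 30.
crate H + crate B: weight 8 + 3 = 11 ≤ 20, value 17 + 11 = 28.
Best is crate H, crate D, and crate B with total value 32.

32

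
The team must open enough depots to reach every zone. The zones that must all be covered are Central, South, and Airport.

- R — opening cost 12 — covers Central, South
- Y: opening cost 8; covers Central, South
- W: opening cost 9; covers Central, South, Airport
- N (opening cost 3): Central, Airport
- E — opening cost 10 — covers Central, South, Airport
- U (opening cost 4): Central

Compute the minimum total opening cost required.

9

The greedy cost-per-new-zone heuristic would pick N and Y for 11, but a cheaper cover exists.
W alone covers Central, South, Airport — every zone.
Total opening cost: 9.
No cover costs less than 9.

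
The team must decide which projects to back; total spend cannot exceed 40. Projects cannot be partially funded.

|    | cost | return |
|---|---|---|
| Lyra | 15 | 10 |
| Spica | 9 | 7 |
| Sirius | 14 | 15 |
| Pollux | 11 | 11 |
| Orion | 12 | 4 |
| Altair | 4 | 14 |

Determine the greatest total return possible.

47

Take Spica, Sirius, Pollux, and Altair: cost 9 + 14 + 11 + 4 = 38 ≤ 40, return 7 + 15 + 11 + 14 = 47.
No other feasible combination does better.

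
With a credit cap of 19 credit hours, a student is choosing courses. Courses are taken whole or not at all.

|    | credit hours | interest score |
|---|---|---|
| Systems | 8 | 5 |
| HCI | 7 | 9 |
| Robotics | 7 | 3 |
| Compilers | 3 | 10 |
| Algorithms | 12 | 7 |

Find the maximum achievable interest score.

24

HCI + Compilers: credit hours 7 + 3 = 10 ≤ 19, interest score 9 + 10 = 19.
HCI + Robotics + Compilers: credit hours 7 + 7 + 3 = 17 ≤ 19, interest score 9 + 3 + 10 = 22.
Systems + HCI + Compilers: credit hours 8 + 7 + 3 = 18 ≤ 19, interest score 5 + 9 + 10 = 24.
Best is Systems, HCI, and Compilers with total interest score 24.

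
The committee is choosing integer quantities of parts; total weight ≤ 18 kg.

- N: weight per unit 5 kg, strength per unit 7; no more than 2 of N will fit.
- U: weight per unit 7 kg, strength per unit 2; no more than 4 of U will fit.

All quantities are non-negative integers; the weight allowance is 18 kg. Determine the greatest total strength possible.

This is a bounded integer knapsack.
2×N and 1×U: weight 17 ≤ 18, strength 2·7 + 1·2 = 16.
2×N: weight 10 ≤ 18, strength 2·7 = 14.
Best is 16.

16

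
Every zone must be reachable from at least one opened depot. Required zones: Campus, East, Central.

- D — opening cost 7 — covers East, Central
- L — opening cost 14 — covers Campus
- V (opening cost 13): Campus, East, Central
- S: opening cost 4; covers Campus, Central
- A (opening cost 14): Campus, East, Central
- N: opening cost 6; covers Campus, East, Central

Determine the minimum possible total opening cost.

The greedy cost-per-new-zone heuristic would pick S and N for 10, but a cheaper cover exists.
N alone covers Campus, East, Central — every zone.
Total opening cost: 6.
No cover costs less than 6.

6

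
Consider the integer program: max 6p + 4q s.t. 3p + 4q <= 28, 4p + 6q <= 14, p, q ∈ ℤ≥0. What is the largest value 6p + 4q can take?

Relaxing integrality, the LP optimum is 21.00 at (p,q) = (3.5, 0), which is not an integer point.
(p,q)=(3,0): 3·3+4·0=9≤28, 4·3+6·0=12≤14, objective 18.
(p,q)=(2,1): 3·2+4·1=10≤28, 4·2+6·1=14≤14, objective 16.
Maximum is 18 at (p,q)=(3,0).

18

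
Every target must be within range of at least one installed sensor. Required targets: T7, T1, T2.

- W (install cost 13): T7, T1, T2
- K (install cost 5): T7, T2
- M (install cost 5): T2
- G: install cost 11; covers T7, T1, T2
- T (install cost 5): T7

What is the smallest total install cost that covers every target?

11

This is a weighted set-cover instance.
The greedy cost-per-new-target heuristic would pick K and G for 16, but a cheaper cover exists.
G alone covers T7, T1, T2 — every target.
Total install cost: 11.
No cover costs less than 11.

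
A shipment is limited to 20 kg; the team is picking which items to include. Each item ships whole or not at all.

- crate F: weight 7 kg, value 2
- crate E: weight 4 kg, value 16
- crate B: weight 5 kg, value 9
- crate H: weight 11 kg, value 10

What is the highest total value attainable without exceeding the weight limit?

Take crate E, crate B, and crate H: weight 4 + 5 + 11 = 20 ≤ 20, value 16 + 9 + 10 = 35.
No other feasible combination does better.

35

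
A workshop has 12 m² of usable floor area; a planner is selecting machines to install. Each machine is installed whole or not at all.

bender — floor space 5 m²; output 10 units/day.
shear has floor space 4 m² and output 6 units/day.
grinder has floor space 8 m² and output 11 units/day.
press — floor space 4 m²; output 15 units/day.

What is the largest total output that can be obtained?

26

This is an integer program with binary decision variables.
grinder + press: floor space 8 + 4 = 12 ≤ 12, output 11 + 15 = 26.
shear + press: floor space 4 + 4 = 8 ≤ 12, output 6 + 15 = 21.
bender + press: floor space 5 + 4 = 9 ≤ 12, output 10 + 15 = 25.
Best is grinder and press with total output 26.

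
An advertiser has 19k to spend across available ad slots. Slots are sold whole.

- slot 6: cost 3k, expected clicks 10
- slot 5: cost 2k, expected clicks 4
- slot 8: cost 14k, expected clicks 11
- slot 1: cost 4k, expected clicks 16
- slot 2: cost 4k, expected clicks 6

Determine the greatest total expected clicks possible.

This is a 0-1 knapsack instance.
slot 6 + slot 5 + slot 1: cost 3 + 2 + 4 = 9 ≤ 19, expected clicks 10 + 4 + 16 = 30.
slot 6 + slot 5 + slot 1 + slot 2: cost 3 + 2 + 4 + 4 = 13 ≤ 19, expected clicks 10 + 4 + 16 + 6 = 36.
slot 6 + slot 1 + slot 2: cost 3 + 4 + 4 = 11 ≤ 19, expected clicks 10 + 16 + 6 = 32.
Best is slot 6, slot 5, slot 1, and slot 2 with total expected clicks 36.

36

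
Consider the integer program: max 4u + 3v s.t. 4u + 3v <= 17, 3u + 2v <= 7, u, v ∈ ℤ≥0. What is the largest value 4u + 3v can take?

10

(u,v)=(1,2) is feasible, giving 10.
(u,v)=(0,3) is feasible, giving 9.
(u,v)=(1,1) is feasible, giving 7.
Maximum is 10 at (u,v)=(1,2).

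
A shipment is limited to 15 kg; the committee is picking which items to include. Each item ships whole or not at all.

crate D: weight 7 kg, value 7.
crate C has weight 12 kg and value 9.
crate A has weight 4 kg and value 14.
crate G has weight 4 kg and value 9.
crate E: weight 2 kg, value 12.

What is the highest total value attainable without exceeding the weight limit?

Allowing fractional choices, the relaxed optimum would be about 40.0, but items are indivisible.
crate D + crate A + crate E: weight 7 + 4 + 2 = 13 ≤ 15, value 7 + 14 + 12 = 33.
crate A + crate G + crate E: weight 4 + 4 + 2 = 10 ≤ 15, value 14 + 9 + 12 = 35.
Best is crate A, crate G, and crate E with total value 35.

35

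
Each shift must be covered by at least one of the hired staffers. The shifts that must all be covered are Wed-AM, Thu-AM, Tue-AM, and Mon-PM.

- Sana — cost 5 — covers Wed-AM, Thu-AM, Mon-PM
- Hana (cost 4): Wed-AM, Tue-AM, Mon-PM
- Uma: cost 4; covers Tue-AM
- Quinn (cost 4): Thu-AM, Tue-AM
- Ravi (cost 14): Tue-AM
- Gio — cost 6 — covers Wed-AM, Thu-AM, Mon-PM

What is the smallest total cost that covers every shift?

This is an integer covering problem.
Choose Hana and Quinn: together they cover Wed-AM, Thu-AM, Tue-AM, Mon-PM — every shift.
Total cost: 4 + 4 = 8.
No cover costs less than 8.

8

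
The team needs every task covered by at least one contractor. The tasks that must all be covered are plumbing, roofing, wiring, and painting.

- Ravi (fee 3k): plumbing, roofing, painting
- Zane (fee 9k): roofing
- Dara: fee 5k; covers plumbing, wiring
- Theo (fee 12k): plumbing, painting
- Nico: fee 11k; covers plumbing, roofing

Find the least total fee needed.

This is an integer covering problem.
Choose Ravi and Dara: together they cover plumbing, roofing, wiring, painting — every task.
Total fee: 3 + 5 = 8.
No cover costs less than 8.

8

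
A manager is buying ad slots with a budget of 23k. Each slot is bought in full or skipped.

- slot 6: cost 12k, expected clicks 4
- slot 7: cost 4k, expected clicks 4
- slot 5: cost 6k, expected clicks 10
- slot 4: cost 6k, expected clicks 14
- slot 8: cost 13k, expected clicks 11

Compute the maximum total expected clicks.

29

Allowing fractional choices, the relaxed optimum would be about 33.9, but ad slots are indivisible.
slot 4 + slot 8: cost 6 + 13 = 19 ≤ 23, expected clicks 14 + 11 = 25.
slot 7 + slot 5 + slot 4: cost 4 + 6 + 6 = 16 ≤ 23, expected clicks 4 + 10 + 14 = 28.
slot 7 + slot 4 + slot 8: cost 4 + 6 + 13 = 23 ≤ 23, expected clicks 4 + 14 + 11 = 29.
Best is slot 7, slot 4, and slot 8 with total expected clicks 29.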